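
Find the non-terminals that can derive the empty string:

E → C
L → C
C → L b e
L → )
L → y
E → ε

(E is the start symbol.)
A non-terminal is nullable if it can derive ε (the empty string): either it has an ε-production, or it has a production whose right-hand side consists entirely of nullable non-terminals.

ε-productions: E → ε
So E is immediately nullable.
No further non-terminal can be added: every production for the remaining non-terminals contains a terminal or a non-nullable non-terminal.
Nullable = { 'E' }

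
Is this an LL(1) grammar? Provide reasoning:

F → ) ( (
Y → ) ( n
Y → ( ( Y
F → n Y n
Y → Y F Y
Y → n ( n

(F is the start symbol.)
Relevant sets:
  FIRST(Y) = { '(', ')', 'n' }

For F:
  PREDICT(F → ')' '(' '(') = { ')' }
  PREDICT(F → n Y n) = { 'n' }
For Y:
  PREDICT(Y → ')' '(' n) = { ')' }
  PREDICT(Y → '(' '(' Y) = { '(' }
  PREDICT(Y → Y F Y) = { '(', ')', 'n' }
  PREDICT(Y → n '(' n) = { 'n' }

Conflict found: Predict set conflict for Y: { ')' }
The grammar is NOT LL(1).

Answer: No. Predict set conflict for Y: { ')' }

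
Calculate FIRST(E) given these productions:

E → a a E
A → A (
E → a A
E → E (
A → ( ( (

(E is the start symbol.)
To compute FIRST(E), examine every production with E on the left-hand side, reading each right-hand side left to right until a non-nullable symbol is reached.

From E → a a E:
  - a is a terminal: add 'a' and stop
From E → a A:
  - a is a terminal: add 'a' and stop
From E → E (:
  - E is the symbol being defined: contributes nothing new
    E is not nullable, so stop

Collecting: FIRST(E) = { 'a' }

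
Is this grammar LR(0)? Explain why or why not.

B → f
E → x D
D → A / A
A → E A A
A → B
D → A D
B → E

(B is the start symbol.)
A grammar is LR(0) if no state in the canonical LR(0) collection has:
  - both a shift item (dot before a terminal) and a complete item (shift-reduce conflict), or
  - two or more complete items (reduce-reduce conflict; the accept item [B' → B .] counts as a complete item here).

Augment with B' → B and build the canonical LR(0) collection (I0 = CLOSURE({[B' → . B]}), then GOTO on every symbol after a dot until no new states appear). It has 14 states:
  I0: { [B → . E], [B → . f], [B' → . B], [E → . x D] }  — shift
  I1: { [B' → B .] }  — accept
  I2: { [B → E .] }  — reduce
  I3: { [B → f .] }  — reduce
  I4: { [A → . B], [A → . E A A], [B → . E], [B → . f], [D → . A / A], [D → . A D], [E → . x D], [E → x . D] }  — shift
  I5: { [A → . B], [A → . E A A], [B → . E], [B → . f], [D → . A / A], [D → . A D], [D → A . / A], [D → A . D], [E → . x D] }  — shift
  I6: { [A → B .] }  — reduce
  I7: { [E → x D .] }  — reduce
  I8: { [A → . B], [A → . E A A], [A → E . A A], [B → . E], [B → . f], [B → E .], [E → . x D] }  — shift, reduce
  I9: { [A → . B], [A → . E A A], [A → E A . A], [B → . E], [B → . f], [E → . x D] }  — shift
  I10: { [A → E A A .] }  — reduce
  I11: { [A → . B], [A → . E A A], [B → . E], [B → . f], [D → A / . A], [E → . x D] }  — shift
  I12: { [D → A D .] }  — reduce
  I13: { [D → A / A .] }  — reduce

Conflict in state I8:
  Shift-reduce conflict between [B → E .] and [B → . f]
So the grammar is NOT LR(0).

Answer: No. Shift-reduce conflict between [B → E .] and [B → . f]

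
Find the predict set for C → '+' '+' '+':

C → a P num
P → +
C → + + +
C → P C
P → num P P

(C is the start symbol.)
{ '+' }

PREDICT(C → '+' '+' '+') = (FIRST(RHS) \ {ε}) ∪ (FOLLOW(C) if ε ∈ FIRST(RHS), i.e. RHS ⇒* ε)
FIRST('+' '+' '+') = { '+' }
ε ∉ FIRST('+' '+' '+'), so FOLLOW(C) is not added.
PREDICT(C → '+' '+' '+') = { '+' }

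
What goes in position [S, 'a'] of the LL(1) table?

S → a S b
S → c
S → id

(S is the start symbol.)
To find M[S, 'a'], we find productions for S where 'a' is in the predict set (PREDICT(N → α) = (FIRST(α) \ {ε}) ∪ (FOLLOW(N) if α ⇒* ε)).

S → a S b: PREDICT = { 'a' }
  'a' is in predict set, so this production goes in M[S, 'a']
S → c: PREDICT = { 'c' }
S → id: PREDICT = { 'id' }

M[S, 'a'] = S → a S b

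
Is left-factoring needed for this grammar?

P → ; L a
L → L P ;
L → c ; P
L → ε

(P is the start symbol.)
No, left-factoring is not needed

Left-factoring is needed when two productions for the same non-terminal
share a common prefix on the right-hand side.

Productions for L:
  L → L P ;
  L → c ; P
  L → ε

No common prefixes found.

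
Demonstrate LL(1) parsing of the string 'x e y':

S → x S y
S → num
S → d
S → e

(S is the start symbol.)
Stack is shown with the top on the left.

Stack    Input    Action
------------------------
S $      x e y $  output S → x S y
x S y $  x e y $  match 'x'
S y $    e y $    output S → e
e y $    e y $    match 'e'
y $      y $      match 'y'
$        $        accept

The string is accepted.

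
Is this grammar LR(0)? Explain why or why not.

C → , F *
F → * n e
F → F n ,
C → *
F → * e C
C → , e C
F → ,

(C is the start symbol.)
A grammar is LR(0) if no state in the canonical LR(0) collection has:
  - both a shift item (dot before a terminal) and a complete item (shift-reduce conflict), or
  - two or more complete items (reduce-reduce conflict; the accept item [C' → C .] counts as a complete item here).

Augment with C' → C and build the canonical LR(0) collection (I0 = CLOSURE({[C' → . C]}), then GOTO on every symbol after a dot until no new states appear). It has 16 states:
  I0: { [C → . *], [C → . , F *], [C → . , e C], [C' → . C] }  — shift
  I1: { [C → * .] }  — reduce
  I2: { [C → , . F *], [C → , . e C], [F → . * e C], [F → . * n e], [F → . ,], [F → . F n ,] }  — shift
  I3: { [C' → C .] }  — accept
  I4: { [F → * . e C], [F → * . n e] }  — shift
  I5: { [F → , .] }  — reduce
  I6: { [C → , F . *], [F → F . n ,] }  — shift
  I7: { [C → , e . C], [C → . *], [C → . , F *], [C → . , e C] }  — shift
  I8: { [C → , e C .] }  — reduce
  I9: { [C → , F * .] }  — reduce
  I10: { [F → F n . ,] }  — shift
  I11: { [F → F n , .] }  — reduce
  I12: { [C → . *], [C → . , F *], [C → . , e C], [F → * e . C] }  — shift
  I13: { [F → * n . e] }  — shift
  I14: { [F → * n e .] }  — reduce
  I15: { [F → * e C .] }  — reduce

Every state is either a pure shift/goto state or contains exactly one complete item and nothing to shift — no conflicts. The grammar is LR(0).

Answer: Yes, the grammar is LR(0)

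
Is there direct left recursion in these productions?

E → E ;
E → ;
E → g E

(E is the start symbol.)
Yes, E is left-recursive

Direct left recursion occurs when N → N α for some non-terminal N (the right-hand side begins with the left-hand side itself).

E → E ;: LEFT RECURSIVE (starts with E)
E → ;: starts with ';'
E → g E: starts with g

The grammar has direct left recursion on: E.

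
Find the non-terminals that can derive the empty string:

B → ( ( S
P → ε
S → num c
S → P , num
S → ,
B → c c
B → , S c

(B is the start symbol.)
A non-terminal is nullable if it can derive ε (the empty string): either it has an ε-production, or it has a production whose right-hand side consists entirely of nullable non-terminals.

ε-productions: P → ε
So P is immediately nullable.
No further non-terminal can be added: every production for the remaining non-terminals contains a terminal or a non-nullable non-terminal.
Nullable = { 'P' }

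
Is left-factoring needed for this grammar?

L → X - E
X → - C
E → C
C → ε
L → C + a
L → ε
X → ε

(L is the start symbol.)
No, left-factoring is not needed

Left-factoring is needed when two productions for the same non-terminal
share a common prefix on the right-hand side.

Productions for L:
  L → X - E
  L → C + a
  L → ε
Productions for X:
  X → - C
  X → ε

No common prefixes found.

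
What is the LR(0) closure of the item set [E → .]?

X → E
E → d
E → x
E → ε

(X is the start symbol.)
Start with: [E → .]
The dot is at the end, so nothing is added.

CLOSURE = { [E → .] }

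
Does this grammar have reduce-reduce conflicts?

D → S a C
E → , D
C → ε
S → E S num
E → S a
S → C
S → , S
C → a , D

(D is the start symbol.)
A reduce-reduce conflict occurs when an LR(0) state has two complete items [A → α .] and [B → β .] — both call for a reduction, and with no lookahead the parser cannot choose between them.

Augment with D' → D and build the canonical LR(0) collection (I0 = CLOSURE({[D' → . D]}), then GOTO on every symbol after a dot until no new states appear). It has 16 states:
  I0: { [C → . a , D], [C → .], [D → . S a C], [D' → . D], [E → . , D], [E → . S a], [S → . , S], [S → . C], [S → . E S num] }  — shift, reduce
  I1: { [C → . a , D], [C → .], [D → . S a C], [E → , . D], [E → . , D], [E → . S a], [S → , . S], [S → . , S], [S → . C], [S → . E S num] }  — shift, reduce
  I2: { [S → C .] }  — reduce
  I3: { [D' → D .] }  — accept
  I4: { [C → . a , D], [C → .], [E → . , D], [E → . S a], [S → . , S], [S → . C], [S → . E S num], [S → E . S num] }  — shift, reduce
  I5: { [D → S . a C], [E → S . a] }  — shift
  I6: { [C → a . , D] }  — shift
  I7: { [C → . a , D], [C → .], [C → a , . D], [D → . S a C], [E → . , D], [E → . S a], [S → . , S], [S → . C], [S → . E S num] }  — shift, reduce
  I8: { [C → a , D .] }  — reduce
  I9: { [C → . a , D], [C → .], [D → S a . C], [E → S a .] }  — shift, 2 reduces
  I10: { [D → S a C .] }  — reduce
  I11: { [E → S . a], [S → E S . num] }  — shift
  I12: { [E → S a .] }  — reduce
  I13: { [S → E S num .] }  — reduce
  I14: { [E → , D .] }  — reduce
  I15: { [D → S . a C], [E → S . a], [S → , S .] }  — shift, reduce

I9 contains complete items [C → .], [E → S a .] — reduce-reduce conflict.

Answer: Yes — I9: [C → .] vs [E → S a .]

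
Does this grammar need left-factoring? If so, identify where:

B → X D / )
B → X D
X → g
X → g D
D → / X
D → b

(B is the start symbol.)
Left-factoring is needed when two productions for the same non-terminal
share a common prefix on the right-hand side.

Productions for B:
  B → X D / )
  B → X D
Productions for X:
  X → g
  X → g D
Productions for D:
  D → / X
  D → b

Found common prefix 'X D' in productions for B
Found common prefix 'g' in productions for X

Answer: Yes, B has productions with common prefix 'X D'; X has productions with common prefix 'g'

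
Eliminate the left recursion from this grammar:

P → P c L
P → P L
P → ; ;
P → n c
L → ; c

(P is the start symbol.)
P → ; ; P'
P → n c P'
P' → c L P'
P' → L P'
P' → ε
L → ; c

P is directly left-recursive. The standard transformation for
  A → A α₁ | ... | A α_m | β₁ | ... | β_n
is
  A  → β₁ A' | ... | β_n A'
  A' → α₁ A' | ... | α_m A' | ε

P → ; ; becomes P → ; ; P'
P → n c becomes P → n c P'
P → P c L becomes P' → c L P'
P → P L becomes P' → L P'
Add P' → ε

Productions for other non-terminals are unchanged:
  L → ; c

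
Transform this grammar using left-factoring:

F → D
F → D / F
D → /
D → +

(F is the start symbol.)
Left-factoring transforms A → αβ₁ | αβ₂ into A → αA' and A' → β₁ | β₂
(α is the longest common prefix among the alternatives). Repeat until
no nonterminal has two alternatives with a common prefix.

Round 1: F has alternatives sharing prefix 'D'. Introduce F': F → D F'
  Add: F' → ε
  Add: F' → / F

No remaining common prefixes — done.

Resulting grammar:
F → D F'
F' → ε
F' → / F
D → /
D → +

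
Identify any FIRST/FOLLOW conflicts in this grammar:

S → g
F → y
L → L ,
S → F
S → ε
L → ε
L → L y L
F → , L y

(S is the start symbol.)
Nullable non-terminals: L, S.
FIRST sets used below: FIRST(L) = { ',', 'y', ε }, FIRST(F) = { ',', 'y' }

L: nullable alternative(s) L → ε; FOLLOW(L) = { ',', 'y' }
  L → L ,: FIRST \ {ε} = { ',', 'y' } — overlaps FOLLOW(L) on { ',', 'y' }: CONFLICT
  L → ε: FIRST \ {ε} = { } — this is the only nullable alternative, skip
  L → L y L: FIRST \ {ε} = { ',', 'y' } — overlaps FOLLOW(L) on { ',', 'y' }: CONFLICT

S: nullable alternative(s) S → ε; FOLLOW(S) = { $ }
  S → g: FIRST \ {ε} = { 'g' } — disjoint from FOLLOW(S)
  S → F: FIRST \ {ε} = { ',', 'y' } — disjoint from FOLLOW(S)
  S → ε: FIRST \ {ε} = { } — this is the only nullable alternative, skip

F has no nullable alternative, so no FIRST/FOLLOW check is needed there.

So the grammar has 2 FIRST/FOLLOW conflicts (marked CONFLICT above).

Answer: Yes. L → L ',' with FOLLOW(L) on { ',', 'y' }; L → L y L with FOLLOW(L) on { ',', 'y' }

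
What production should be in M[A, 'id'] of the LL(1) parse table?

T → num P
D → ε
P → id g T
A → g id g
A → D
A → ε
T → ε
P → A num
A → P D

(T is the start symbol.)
A → P D

To find M[A, 'id'], we find productions for A where 'id' is in the predict set (PREDICT(N → α) = (FIRST(α) \ {ε}) ∪ (FOLLOW(N) if α ⇒* ε)).

Relevant sets:
  FIRST(D) = { ε }
  FIRST(P) = { 'g', 'id', 'num' }
  FOLLOW(A) = { 'num' }

A → g id g: PREDICT = { 'g' }
A → D: PREDICT = { 'num' }
A → ε: PREDICT = { 'num' }
A → P D: PREDICT = { 'g', 'id', 'num' }
  'id' is in predict set, so this production goes in M[A, 'id']

M[A, 'id'] = A → P D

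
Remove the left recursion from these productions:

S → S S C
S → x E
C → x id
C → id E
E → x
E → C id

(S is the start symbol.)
S is directly left-recursive. The standard transformation for
  A → A α₁ | ... | A α_m | β₁ | ... | β_n
is
  A  → β₁ A' | ... | β_n A'
  A' → α₁ A' | ... | α_m A' | ε

S → x E becomes S → x E S'
S → S S C becomes S' → S C S'
Add S' → ε

Productions for other non-terminals are unchanged:
  C → x id
  C → id E
  E → x
  E → C id

Resulting grammar:
S → x E S'
S' → S C S'
S' → ε
C → x id
C → id E
E → x
E → C id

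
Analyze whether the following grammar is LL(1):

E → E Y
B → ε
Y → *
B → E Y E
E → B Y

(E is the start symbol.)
Relevant sets:
  FIRST(E) = { '*' }
  FIRST(B) = { '*', ε }
  FIRST(Y) = { '*' }
  FOLLOW(B) = { '*' }

For E:
  PREDICT(E → E Y) = { '*' }
  PREDICT(E → B Y) = { '*' }
For B:
  PREDICT(B → ε) = { '*' }
  PREDICT(B → E Y E) = { '*' }
Y has a single production, so nothing to check there.

Conflict found: Predict set conflict for E: { '*' }
The grammar is NOT LL(1).

Answer: No. Predict set conflict for E: { '*' }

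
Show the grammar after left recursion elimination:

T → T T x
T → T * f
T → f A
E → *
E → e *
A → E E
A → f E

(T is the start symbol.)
T is directly left-recursive. The standard transformation for
  A → A α₁ | ... | A α_m | β₁ | ... | β_n
is
  A  → β₁ A' | ... | β_n A'
  A' → α₁ A' | ... | α_m A' | ε

T → f A becomes T → f A T'
T → T T x becomes T' → T x T'
T → T * f becomes T' → * f T'
Add T' → ε

Productions for other non-terminals are unchanged:
  E → *
  E → e *
  A → E E
  A → f E

Resulting grammar:
T → f A T'
T' → T x T'
T' → * f T'
T' → ε
E → *
E → e *
A → E E
A → f E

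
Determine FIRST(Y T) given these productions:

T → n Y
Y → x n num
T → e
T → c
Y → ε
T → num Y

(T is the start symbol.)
FIRST sets of the non-terminals involved (from the grammar, by fixed-point iteration):
  FIRST(Y) = { 'x', ε }
  FIRST(T) = { 'c', 'e', 'n', 'num' }

To compute FIRST(Y T), process the symbols left to right:
Symbol Y is a non-terminal. Add FIRST(Y) \ {ε} = { 'x' }
Y is nullable (ε ∈ FIRST(Y)), continue to the next symbol.
Symbol T is a non-terminal. Add FIRST(T) \ {ε} = { 'c', 'e', 'n', 'num' }
T is not nullable (ε ∉ FIRST(T)), so stop here.
FIRST(Y T) = { 'c', 'e', 'n', 'num', 'x' }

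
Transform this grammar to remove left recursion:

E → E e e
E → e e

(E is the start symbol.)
E is directly left-recursive. The standard transformation for
  A → A α₁ | ... | A α_m | β₁ | ... | β_n
is
  A  → β₁ A' | ... | β_n A'
  A' → α₁ A' | ... | α_m A' | ε

E → e e becomes E → e e E'
E → E e e becomes E' → e e E'
Add E' → ε

Resulting grammar:
E → e e E'
E' → e e E'
E' → ε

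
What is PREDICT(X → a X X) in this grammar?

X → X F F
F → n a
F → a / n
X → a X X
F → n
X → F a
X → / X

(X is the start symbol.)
{ 'a' }

PREDICT(X → a X X) = (FIRST(RHS) \ {ε}) ∪ (FOLLOW(X) if ε ∈ FIRST(RHS), i.e. RHS ⇒* ε)
FIRST(a X X) = { 'a' }
ε ∉ FIRST(a X X), so FOLLOW(X) is not added.
PREDICT(X → a X X) = { 'a' }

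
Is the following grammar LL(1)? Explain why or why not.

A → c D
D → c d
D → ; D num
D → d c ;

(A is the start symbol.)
For D:
  PREDICT(D → c d) = { 'c' }
  PREDICT(D → ';' D num) = { ';' }
  PREDICT(D → d c ';') = { 'd' }
A has a single production, so nothing to check there.

All predict sets are disjoint. The grammar IS LL(1).

Answer: Yes, the grammar is LL(1).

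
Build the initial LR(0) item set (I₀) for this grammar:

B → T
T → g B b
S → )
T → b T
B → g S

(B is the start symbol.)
{ [B → . T], [B → . g S], [B' → . B], [T → . b T], [T → . g B b] }

First, augment the grammar with B' → B
I₀ = CLOSURE({ [B' → . B] }):
  [B' → . B] has the dot before B: add [B → . T], [B → . g S]
  [B → . T] has the dot before T: add [T → . g B b], [T → . b T]
No further items can be added.

I₀ = { [B → . T], [B → . g S], [B' → . B], [T → . b T], [T → . g B b] }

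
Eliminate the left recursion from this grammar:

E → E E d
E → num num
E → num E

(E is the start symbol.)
E is directly left-recursive. The standard transformation for
  A → A α₁ | ... | A α_m | β₁ | ... | β_n
is
  A  → β₁ A' | ... | β_n A'
  A' → α₁ A' | ... | α_m A' | ε

E → num num becomes E → num num E'
E → num E becomes E → num E E'
E → E E d becomes E' → E d E'
Add E' → ε

Resulting grammar:
E → num num E'
E → num E E'
E' → E d E'
E' → ε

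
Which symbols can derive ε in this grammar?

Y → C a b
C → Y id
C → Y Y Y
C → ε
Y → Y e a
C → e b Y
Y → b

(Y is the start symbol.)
{ 'C' }

A non-terminal is nullable if it can derive ε (the empty string): either it has an ε-production, or it has a production whose right-hand side consists entirely of nullable non-terminals.

ε-productions: C → ε
So C is immediately nullable.
No further non-terminal can be added: every production for the remaining non-terminals contains a terminal or a non-nullable non-terminal.
Nullable = { 'C' }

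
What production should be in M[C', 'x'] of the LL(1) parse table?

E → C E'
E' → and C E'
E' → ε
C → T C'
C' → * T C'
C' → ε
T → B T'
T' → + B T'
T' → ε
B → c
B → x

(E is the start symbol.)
To find M[C', 'x'], we find productions for C' where 'x' is in the predict set (PREDICT(N → α) = (FIRST(α) \ {ε}) ∪ (FOLLOW(N) if α ⇒* ε)).

Relevant sets:
  FOLLOW(C') = { $, 'and' }

C' → * T C': PREDICT = { '*' }
C' → ε: PREDICT = { $, 'and' }

M[C', 'x'] is empty (no production applies)

Answer: Empty (error entry)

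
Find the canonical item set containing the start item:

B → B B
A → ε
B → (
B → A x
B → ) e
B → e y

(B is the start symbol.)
{ [A → .], [B → . (], [B → . ) e], [B → . A x], [B → . B B], [B → . e y], [B' → . B] }

First, augment the grammar with B' → B
I₀ = CLOSURE({ [B' → . B] }):
  [B' → . B] has the dot before B: add [B → . B B], [B → . (], [B → . A x], [B → . ) e], [B → . e y]
  [B → . A x] has the dot before A: add [A → .]
No further items can be added.

I₀ = { [A → .], [B → . (], [B → . ) e], [B → . A x], [B → . B B], [B → . e y], [B' → . B] }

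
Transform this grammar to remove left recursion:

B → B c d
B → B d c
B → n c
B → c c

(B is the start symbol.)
B is directly left-recursive. The standard transformation for
  A → A α₁ | ... | A α_m | β₁ | ... | β_n
is
  A  → β₁ A' | ... | β_n A'
  A' → α₁ A' | ... | α_m A' | ε

B → n c becomes B → n c B'
B → c c becomes B → c c B'
B → B c d becomes B' → c d B'
B → B d c becomes B' → d c B'
Add B' → ε

Resulting grammar:
B → n c B'
B → c c B'
B' → c d B'
B' → d c B'
B' → ε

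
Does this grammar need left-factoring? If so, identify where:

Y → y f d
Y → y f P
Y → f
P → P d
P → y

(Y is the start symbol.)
Left-factoring is needed when two productions for the same non-terminal
share a common prefix on the right-hand side.

Productions for Y:
  Y → y f d
  Y → y f P
  Y → f
Productions for P:
  P → P d
  P → y

Found common prefix 'y f' in productions for Y

Answer: Yes, Y has productions with common prefix 'y f'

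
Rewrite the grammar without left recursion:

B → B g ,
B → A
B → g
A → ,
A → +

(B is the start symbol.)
B is directly left-recursive. The standard transformation for
  A → A α₁ | ... | A α_m | β₁ | ... | β_n
is
  A  → β₁ A' | ... | β_n A'
  A' → α₁ A' | ... | α_m A' | ε

B → A becomes B → A B'
B → g becomes B → g B'
B → B g , becomes B' → g , B'
Add B' → ε

Productions for other non-terminals are unchanged:
  A → ,
  A → +

Resulting grammar:
B → A B'
B → g B'
B' → g , B'
B' → ε
A → ,
A → +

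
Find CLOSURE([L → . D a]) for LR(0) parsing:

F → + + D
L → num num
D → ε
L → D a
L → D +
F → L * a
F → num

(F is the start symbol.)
To compute CLOSURE, for each item [A → α.Bβ] where B is a non-terminal, add [B → .γ] for all productions B → γ; repeat for the newly added items until nothing changes.

Start with: [L → . D a]
  [L → . D a] has the dot before D: add [D → .]
No further items can be added.

CLOSURE = { [D → .], [L → . D a] }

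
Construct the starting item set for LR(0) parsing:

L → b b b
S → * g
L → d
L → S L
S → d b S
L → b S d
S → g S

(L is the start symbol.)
{ [L → . S L], [L → . b S d], [L → . b b b], [L → . d], [L' → . L], [S → . * g], [S → . d b S], [S → . g S] }

First, augment the grammar with L' → L
I₀ = CLOSURE({ [L' → . L] }):
  [L' → . L] has the dot before L: add [L → . b b b], [L → . d], [L → . S L], [L → . b S d]
  [L → . S L] has the dot before S: add [S → . * g], [S → . d b S], [S → . g S]
No further items can be added.

I₀ = { [L → . S L], [L → . b S d], [L → . b b b], [L → . d], [L' → . L], [S → . * g], [S → . d b S], [S → . g S] }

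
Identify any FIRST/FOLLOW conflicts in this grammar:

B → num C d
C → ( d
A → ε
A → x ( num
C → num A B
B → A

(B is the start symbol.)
A FIRST/FOLLOW conflict occurs when a non-terminal N has a nullable alternative N → β (β ⇒* ε) and another alternative N → α with FIRST(α) ∩ FOLLOW(N) ≠ ∅: on such a lookahead the parser cannot decide between expanding α and letting N vanish via β.

Nullable non-terminals: A, B.
FIRST sets used below: FIRST(A) = { 'x', ε }

A: nullable alternative(s) A → ε; FOLLOW(A) = { $, 'd', 'num', 'x' }
  A → ε: FIRST \ {ε} = { } — this is the only nullable alternative, skip
  A → x ( num: FIRST \ {ε} = { 'x' } — overlaps FOLLOW(A) on { 'x' }: CONFLICT

B: nullable alternative(s) B → A; FOLLOW(B) = { $, 'd' }
  B → num C d: FIRST \ {ε} = { 'num' } — disjoint from FOLLOW(B)
  B → A: FIRST \ {ε} = { 'x' } — this is the only nullable alternative, skip

C has no nullable alternative, so no FIRST/FOLLOW check is needed there.

So the grammar has 1 FIRST/FOLLOW conflict (marked CONFLICT above).

Answer: Yes. A → x '(' num with FOLLOW(A) on { 'x' }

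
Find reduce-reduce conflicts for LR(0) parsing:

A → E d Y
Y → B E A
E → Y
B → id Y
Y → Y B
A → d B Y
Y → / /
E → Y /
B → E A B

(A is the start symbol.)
Augment with A' → A and build the canonical LR(0) collection (I0 = CLOSURE({[A' → . A]}), then GOTO on every symbol after a dot until no new states appear). It has 21 states:
  I0: { [A → . E d Y], [A → . d B Y], [A' → . A], [B → . E A B], [B → . id Y], [E → . Y /], [E → . Y], [Y → . / /], [Y → . B E A], [Y → . Y B] }  — shift
  I1: { [Y → / . /] }  — shift
  I2: { [A' → A .] }  — accept
  I3: { [B → . E A B], [B → . id Y], [E → . Y /], [E → . Y], [Y → . / /], [Y → . B E A], [Y → . Y B], [Y → B . E A] }  — shift
  I4: { [A → . E d Y], [A → . d B Y], [A → E . d Y], [B → . E A B], [B → . id Y], [B → E . A B], [E → . Y /], [E → . Y], [Y → . / /], [Y → . B E A], [Y → . Y B] }  — shift
  I5: { [B → . E A B], [B → . id Y], [E → . Y /], [E → . Y], [E → Y . /], [E → Y .], [Y → . / /], [Y → . B E A], [Y → . Y B], [Y → Y . B] }  — shift, reduce
  I6: { [A → d . B Y], [B → . E A B], [B → . id Y], [E → . Y /], [E → . Y], [Y → . / /], [Y → . B E A], [Y → . Y B] }  — shift
  I7: { [B → . E A B], [B → . id Y], [B → id . Y], [E → . Y /], [E → . Y], [Y → . / /], [Y → . B E A], [Y → . Y B] }  — shift
  I8: { [A → . E d Y], [A → . d B Y], [B → . E A B], [B → . id Y], [B → E . A B], [E → . Y /], [E → . Y], [Y → . / /], [Y → . B E A], [Y → . Y B] }  — shift
  I9: { [B → . E A B], [B → . id Y], [B → id Y .], [E → . Y /], [E → . Y], [E → Y . /], [E → Y .], [Y → . / /], [Y → . B E A], [Y → . Y B], [Y → Y . B] }  — shift, 2 reduces
  I10: { [E → Y / .], [Y → / . /] }  — shift, reduce
  I11: { [B → . E A B], [B → . id Y], [E → . Y /], [E → . Y], [Y → . / /], [Y → . B E A], [Y → . Y B], [Y → B . E A], [Y → Y B .] }  — shift, reduce
  I12: { [A → . E d Y], [A → . d B Y], [B → . E A B], [B → . id Y], [B → E . A B], [E → . Y /], [E → . Y], [Y → . / /], [Y → . B E A], [Y → . Y B], [Y → B E . A] }  — shift
  I13: { [B → . E A B], [B → . id Y], [B → E A . B], [E → . Y /], [E → . Y], [Y → . / /], [Y → . B E A], [Y → . Y B], [Y → B E A .] }  — shift, reduce
  I14: { [B → . E A B], [B → . id Y], [B → E A B .], [E → . Y /], [E → . Y], [Y → . / /], [Y → . B E A], [Y → . Y B], [Y → B . E A] }  — shift, reduce
  I15: { [Y → / / .] }  — reduce
  I16: { [B → . E A B], [B → . id Y], [B → E A . B], [E → . Y /], [E → . Y], [Y → . / /], [Y → . B E A], [Y → . Y B] }  — shift
  I17: { [A → d B . Y], [B → . E A B], [B → . id Y], [E → . Y /], [E → . Y], [Y → . / /], [Y → . B E A], [Y → . Y B], [Y → B . E A] }  — shift
  I18: { [A → d B Y .], [B → . E A B], [B → . id Y], [E → . Y /], [E → . Y], [E → Y . /], [E → Y .], [Y → . / /], [Y → . B E A], [Y → . Y B], [Y → Y . B] }  — shift, 2 reduces
  I19: { [A → E d . Y], [A → d . B Y], [B → . E A B], [B → . id Y], [E → . Y /], [E → . Y], [Y → . / /], [Y → . B E A], [Y → . Y B] }  — shift
  I20: { [A → E d Y .], [B → . E A B], [B → . id Y], [E → . Y /], [E → . Y], [E → Y . /], [E → Y .], [Y → . / /], [Y → . B E A], [Y → . Y B], [Y → Y . B] }  — shift, 2 reduces

I9 contains complete items [B → id Y .], [E → Y .] — reduce-reduce conflict.
I18 contains complete items [A → d B Y .], [E → Y .] — reduce-reduce conflict.
I20 contains complete items [A → E d Y .], [E → Y .] — reduce-reduce conflict.

Answer: Yes — I9: [B → id Y .] vs [E → Y .]; I18: [A → d B Y .] vs [E → Y .]; I20: [A → E d Y .] vs [E → Y .]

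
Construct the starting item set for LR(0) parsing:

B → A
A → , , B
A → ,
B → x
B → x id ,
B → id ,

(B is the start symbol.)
{ [A → . , , B], [A → . ,], [B → . A], [B → . id ,], [B → . x id ,], [B → . x], [B' → . B] }

First, augment the grammar with B' → B
I₀ = CLOSURE({ [B' → . B] }):
  [B' → . B] has the dot before B: add [B → . A], [B → . x], [B → . x id ,], [B → . id ,]
  [B → . A] has the dot before A: add [A → . , , B], [A → . ,]
No further items can be added.

I₀ = { [A → . , , B], [A → . ,], [B → . A], [B → . id ,], [B → . x id ,], [B → . x], [B' → . B] }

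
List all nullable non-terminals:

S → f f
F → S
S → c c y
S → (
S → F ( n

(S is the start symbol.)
There are no ε-productions, so no non-terminal can derive ε.
No non-terminals are nullable.

Answer: None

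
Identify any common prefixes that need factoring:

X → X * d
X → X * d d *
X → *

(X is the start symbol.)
Left-factoring is needed when two productions for the same non-terminal
share a common prefix on the right-hand side.

Productions for X:
  X → X * d
  X → X * d d *
  X → *

Found common prefix 'X * d' in productions for X

Answer: Yes, X has productions with common prefix 'X * d'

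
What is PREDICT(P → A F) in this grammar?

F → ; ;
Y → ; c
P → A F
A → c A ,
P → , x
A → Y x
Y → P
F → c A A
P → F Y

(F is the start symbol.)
PREDICT(P → A F) = (FIRST(RHS) \ {ε}) ∪ (FOLLOW(P) if ε ∈ FIRST(RHS), i.e. RHS ⇒* ε)
FIRST(A) = { ',', ';', 'c' }
FIRST(A F) = { ',', ';', 'c' }
ε ∉ FIRST(A F), so FOLLOW(P) is not added.
PREDICT(P → A F) = { ',', ';', 'c' }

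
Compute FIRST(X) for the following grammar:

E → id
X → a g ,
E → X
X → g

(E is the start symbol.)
{ 'a', 'g' }

From X → a g ,:
  - a is a terminal: add 'a' and stop
From X → g:
  - g is a terminal: add 'g' and stop

Collecting: FIRST(X) = { 'a', 'g' }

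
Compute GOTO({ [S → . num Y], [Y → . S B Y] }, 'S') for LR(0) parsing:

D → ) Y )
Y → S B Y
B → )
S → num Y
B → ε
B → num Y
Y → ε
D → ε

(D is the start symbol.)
GOTO(I, 'S') = CLOSURE({ [A → αX.β] : [A → α.Xβ] ∈ I, X = 'S' })

Items with dot before 'S', with the dot advanced:
  [Y → . S B Y] → [Y → S . B Y]
Closure of the advanced items:
  [Y → S . B Y] has the dot before B: add [B → . )], [B → .], [B → . num Y]

GOTO = { [B → . )], [B → . num Y], [B → .], [Y → S . B Y] }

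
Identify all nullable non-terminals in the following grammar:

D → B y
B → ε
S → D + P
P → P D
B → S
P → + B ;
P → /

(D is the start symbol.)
A non-terminal is nullable if it can derive ε (the empty string): either it has an ε-production, or it has a production whose right-hand side consists entirely of nullable non-terminals.

ε-productions: B → ε
So B is immediately nullable.
No further non-terminal can be added: every production for the remaining non-terminals contains a terminal or a non-nullable non-terminal.
Nullable = { 'B' }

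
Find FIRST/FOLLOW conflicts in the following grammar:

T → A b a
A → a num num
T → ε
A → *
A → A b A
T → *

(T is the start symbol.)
No FIRST/FOLLOW conflicts.

Nullable non-terminals: T.
FIRST sets used below: FIRST(A) = { '*', 'a' }

T: nullable alternative(s) T → ε; FOLLOW(T) = { $ }
  T → A b a: FIRST \ {ε} = { '*', 'a' } — disjoint from FOLLOW(T)
  T → ε: FIRST \ {ε} = { } — this is the only nullable alternative, skip
  T → *: FIRST \ {ε} = { '*' } — disjoint from FOLLOW(T)

A has no nullable alternative, so no FIRST/FOLLOW check is needed there.

No FIRST/FOLLOW conflicts found.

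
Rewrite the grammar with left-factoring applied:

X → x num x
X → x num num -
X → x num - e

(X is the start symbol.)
X → x num X'
X' → x
X' → num -
X' → - e

Left-factoring transforms A → αβ₁ | αβ₂ into A → αA' and A' → β₁ | β₂
(α is the longest common prefix among the alternatives). Repeat until
no nonterminal has two alternatives with a common prefix.

Round 1: X has alternatives sharing prefix 'x num'. Introduce X': X → x num X'
  Add: X' → x
  Add: X' → num -
  Add: X' → - e

No remaining common prefixes — done.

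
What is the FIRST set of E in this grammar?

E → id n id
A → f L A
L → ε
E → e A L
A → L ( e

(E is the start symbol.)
To compute FIRST(E), examine every production with E on the left-hand side, reading each right-hand side left to right until a non-nullable symbol is reached.

From E → id n id:
  - id is a terminal: add 'id' and stop
From E → e A L:
  - e is a terminal: add 'e' and stop

Collecting: FIRST(E) = { 'e', 'id' }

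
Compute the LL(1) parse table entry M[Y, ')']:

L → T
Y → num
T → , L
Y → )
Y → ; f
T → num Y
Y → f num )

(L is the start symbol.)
Y → )

To find M[Y, ')'], we find productions for Y where ')' is in the predict set (PREDICT(N → α) = (FIRST(α) \ {ε}) ∪ (FOLLOW(N) if α ⇒* ε)).

Y → num: PREDICT = { 'num' }
Y → ): PREDICT = { ')' }
  ')' is in predict set, so this production goes in M[Y, ')']
Y → ; f: PREDICT = { ';' }
Y → f num ): PREDICT = { 'f' }

M[Y, ')'] = Y → )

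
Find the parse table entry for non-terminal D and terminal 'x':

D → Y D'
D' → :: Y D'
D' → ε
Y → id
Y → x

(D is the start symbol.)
To find M[D, 'x'], we find productions for D where 'x' is in the predict set (PREDICT(N → α) = (FIRST(α) \ {ε}) ∪ (FOLLOW(N) if α ⇒* ε)).

Relevant sets:
  FIRST(Y) = { 'id', 'x' }

D → Y D': PREDICT = { 'id', 'x' }
  'x' is in predict set, so this production goes in M[D, 'x']

M[D, 'x'] = D → Y D'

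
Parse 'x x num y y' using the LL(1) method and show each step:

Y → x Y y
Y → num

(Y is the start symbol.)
LL(1) parsing maintains a stack (initially the start symbol over $) and the input. At each step: if the stack top is a terminal, match it against the current input token; if it is a non-terminal N, replace it with the RHS of M[N, lookahead] (the unique production whose predict set contains the lookahead).

Stack is shown with the top on the left.

Stack      Input          Action
--------------------------------
Y $        x x num y y $  output Y → x Y y
x Y y $    x x num y y $  match 'x'
Y y $      x num y y $    output Y → x Y y
x Y y y $  x num y y $    match 'x'
Y y y $    num y y $      output Y → num
num y y $  num y y $      match 'num'
y y $      y y $          match 'y'
y $        y $            match 'y'
$          $              accept

The string is accepted.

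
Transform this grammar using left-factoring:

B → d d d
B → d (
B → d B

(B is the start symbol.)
B → d B'
B' → d d
B' → (
B' → B

Left-factoring transforms A → αβ₁ | αβ₂ into A → αA' and A' → β₁ | β₂
(α is the longest common prefix among the alternatives). Repeat until
no nonterminal has two alternatives with a common prefix.

Round 1: B has alternatives sharing prefix 'd'. Introduce B': B → d B'
  Add: B' → d d
  Add: B' → (
  Add: B' → B

No remaining common prefixes — done.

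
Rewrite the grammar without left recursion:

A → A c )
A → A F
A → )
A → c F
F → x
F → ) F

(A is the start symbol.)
A → ) A'
A → c F A'
A' → c ) A'
A' → F A'
A' → ε
F → x
F → ) F

A is directly left-recursive. The standard transformation for
  A → A α₁ | ... | A α_m | β₁ | ... | β_n
is
  A  → β₁ A' | ... | β_n A'
  A' → α₁ A' | ... | α_m A' | ε

A → ) becomes A → ) A'
A → c F becomes A → c F A'
A → A c ) becomes A' → c ) A'
A → A F becomes A' → F A'
Add A' → ε

Productions for other non-terminals are unchanged:
  F → x
  F → ) F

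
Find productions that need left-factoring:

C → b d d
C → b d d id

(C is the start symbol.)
Left-factoring is needed when two productions for the same non-terminal
share a common prefix on the right-hand side.

Productions for C:
  C → b d d
  C → b d d id

Found common prefix 'b d d' in productions for C

Answer: Yes, C has productions with common prefix 'b d d'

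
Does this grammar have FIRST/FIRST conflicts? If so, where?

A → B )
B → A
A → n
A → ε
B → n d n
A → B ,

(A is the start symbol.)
Yes. A → B ')' / A → n on { 'n' }; A → B ')' / A → B ',' on { ')', ',', 'n' }; A → n / A → B ',' on { 'n' }; B → A / B → n d n on { 'n' }

A FIRST/FIRST conflict occurs when two productions N → α and N → β for the same non-terminal have FIRST(α) ∩ FIRST(β) ≠ ∅ (with ε ∈ FIRST of a nullable right-hand side, so two nullable alternatives also conflict).

FIRST sets of the non-terminals at (or reachable through a nullable prefix from) the front of some alternative:
  FIRST(B) = { ')', ',', 'n', ε }
  FIRST(A) = { ')', ',', 'n', ε }

Productions for A:
  A → B ): FIRST = { ')', ',', 'n' }
  A → n: FIRST = { 'n' }
  A → ε: FIRST = { ε }
  A → B ,: FIRST = { ')', ',', 'n' }
Productions for B:
  B → A: FIRST = { ')', ',', 'n', ε }
  B → n d n: FIRST = { 'n' }

Conflict for A: A → B ) and A → n
  Overlap: { 'n' }
Conflict for A: A → B ) and A → B ,
  Overlap: { ')', ',', 'n' }
Conflict for A: A → n and A → B ,
  Overlap: { 'n' }
Conflict for B: B → A and B → n d n
  Overlap: { 'n' }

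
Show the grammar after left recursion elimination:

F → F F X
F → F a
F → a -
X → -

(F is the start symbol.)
F is directly left-recursive. The standard transformation for
  A → A α₁ | ... | A α_m | β₁ | ... | β_n
is
  A  → β₁ A' | ... | β_n A'
  A' → α₁ A' | ... | α_m A' | ε

F → a - becomes F → a - F'
F → F F X becomes F' → F X F'
F → F a becomes F' → a F'
Add F' → ε

Productions for other non-terminals are unchanged:
  X → -

Resulting grammar:
F → a - F'
F' → F X F'
F' → a F'
F' → ε
X → -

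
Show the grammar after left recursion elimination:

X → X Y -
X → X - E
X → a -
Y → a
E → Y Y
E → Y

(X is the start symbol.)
X → a - X'
X' → Y - X'
X' → - E X'
X' → ε
Y → a
E → Y Y
E → Y

X is directly left-recursive. The standard transformation for
  A → A α₁ | ... | A α_m | β₁ | ... | β_n
is
  A  → β₁ A' | ... | β_n A'
  A' → α₁ A' | ... | α_m A' | ε

X → a - becomes X → a - X'
X → X Y - becomes X' → Y - X'
X → X - E becomes X' → - E X'
Add X' → ε

Productions for other non-terminals are unchanged:
  Y → a
  E → Y Y
  E → Y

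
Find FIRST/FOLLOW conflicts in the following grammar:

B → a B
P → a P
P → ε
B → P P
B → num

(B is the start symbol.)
A FIRST/FOLLOW conflict occurs when a non-terminal N has a nullable alternative N → β (β ⇒* ε) and another alternative N → α with FIRST(α) ∩ FOLLOW(N) ≠ ∅: on such a lookahead the parser cannot decide between expanding α and letting N vanish via β.

Nullable non-terminals: B, P.
FIRST sets used below: FIRST(P) = { 'a', ε }

B: nullable alternative(s) B → P P; FOLLOW(B) = { $ }
  B → a B: FIRST \ {ε} = { 'a' } — disjoint from FOLLOW(B)
  B → P P: FIRST \ {ε} = { 'a' } — this is the only nullable alternative, skip
  B → num: FIRST \ {ε} = { 'num' } — disjoint from FOLLOW(B)

P: nullable alternative(s) P → ε; FOLLOW(P) = { $, 'a' }
  P → a P: FIRST \ {ε} = { 'a' } — overlaps FOLLOW(P) on { 'a' }: CONFLICT
  P → ε: FIRST \ {ε} = { } — this is the only nullable alternative, skip

So the grammar has 1 FIRST/FOLLOW conflict (marked CONFLICT above).

Answer: Yes. P → a P with FOLLOW(P) on { 'a' }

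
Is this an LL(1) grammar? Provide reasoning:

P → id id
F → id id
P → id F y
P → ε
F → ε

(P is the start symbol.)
No. Predict set conflict for P: { 'id' }

A grammar is LL(1) if for each non-terminal N with multiple productions, the predict sets of those productions are pairwise disjoint, where PREDICT(N → α) = (FIRST(α) \ {ε}) ∪ (FOLLOW(N) if α ⇒* ε).

Relevant sets:
  FOLLOW(P) = { $ }
  FOLLOW(F) = { 'y' }

For P:
  PREDICT(P → id id) = { 'id' }
  PREDICT(P → id F y) = { 'id' }
  PREDICT(P → ε) = { $ }
For F:
  PREDICT(F → id id) = { 'id' }
  PREDICT(F → ε) = { 'y' }

Conflict found: Predict set conflict for P: { 'id' }
The grammar is NOT LL(1).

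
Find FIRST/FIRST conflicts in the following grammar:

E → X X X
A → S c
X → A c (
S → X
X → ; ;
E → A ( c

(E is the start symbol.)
A FIRST/FIRST conflict occurs when two productions N → α and N → β for the same non-terminal have FIRST(α) ∩ FIRST(β) ≠ ∅ (with ε ∈ FIRST of a nullable right-hand side, so two nullable alternatives also conflict).

FIRST sets of the non-terminals at (or reachable through a nullable prefix from) the front of some alternative:
  FIRST(X) = { ';' }
  FIRST(A) = { ';' }

Productions for E:
  E → X X X: FIRST = { ';' }
  E → A ( c: FIRST = { ';' }
Productions for X:
  X → A c (: FIRST = { ';' }
  X → ; ;: FIRST = { ';' }
A, S have only one production, so no FIRST/FIRST conflict is possible there.

Conflict for E: E → X X X and E → A ( c
  Overlap: { ';' }
Conflict for X: X → A c ( and X → ; ;
  Overlap: { ';' }

Answer: Yes. E → X X X / E → A '(' c on { ';' }; X → A c '(' / X → ';' ';' on { ';' }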